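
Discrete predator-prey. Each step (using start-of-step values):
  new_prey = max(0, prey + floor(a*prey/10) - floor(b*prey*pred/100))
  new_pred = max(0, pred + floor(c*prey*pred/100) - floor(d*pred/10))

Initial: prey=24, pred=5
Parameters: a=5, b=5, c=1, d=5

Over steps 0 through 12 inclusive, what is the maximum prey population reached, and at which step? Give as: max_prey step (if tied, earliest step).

Answer: 168 8

Derivation:
Step 1: prey: 24+12-6=30; pred: 5+1-2=4
Step 2: prey: 30+15-6=39; pred: 4+1-2=3
Step 3: prey: 39+19-5=53; pred: 3+1-1=3
Step 4: prey: 53+26-7=72; pred: 3+1-1=3
Step 5: prey: 72+36-10=98; pred: 3+2-1=4
Step 6: prey: 98+49-19=128; pred: 4+3-2=5
Step 7: prey: 128+64-32=160; pred: 5+6-2=9
Step 8: prey: 160+80-72=168; pred: 9+14-4=19
Step 9: prey: 168+84-159=93; pred: 19+31-9=41
Step 10: prey: 93+46-190=0; pred: 41+38-20=59
Step 11: prey: 0+0-0=0; pred: 59+0-29=30
Step 12: prey: 0+0-0=0; pred: 30+0-15=15
Max prey = 168 at step 8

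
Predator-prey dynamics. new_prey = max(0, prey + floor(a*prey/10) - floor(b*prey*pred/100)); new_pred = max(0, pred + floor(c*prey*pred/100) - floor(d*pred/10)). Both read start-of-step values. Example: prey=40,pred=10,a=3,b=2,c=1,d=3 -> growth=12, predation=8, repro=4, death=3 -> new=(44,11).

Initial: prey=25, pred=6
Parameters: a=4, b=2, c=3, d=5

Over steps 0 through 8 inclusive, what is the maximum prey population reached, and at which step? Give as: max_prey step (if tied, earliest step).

Step 1: prey: 25+10-3=32; pred: 6+4-3=7
Step 2: prey: 32+12-4=40; pred: 7+6-3=10
Step 3: prey: 40+16-8=48; pred: 10+12-5=17
Step 4: prey: 48+19-16=51; pred: 17+24-8=33
Step 5: prey: 51+20-33=38; pred: 33+50-16=67
Step 6: prey: 38+15-50=3; pred: 67+76-33=110
Step 7: prey: 3+1-6=0; pred: 110+9-55=64
Step 8: prey: 0+0-0=0; pred: 64+0-32=32
Max prey = 51 at step 4

Answer: 51 4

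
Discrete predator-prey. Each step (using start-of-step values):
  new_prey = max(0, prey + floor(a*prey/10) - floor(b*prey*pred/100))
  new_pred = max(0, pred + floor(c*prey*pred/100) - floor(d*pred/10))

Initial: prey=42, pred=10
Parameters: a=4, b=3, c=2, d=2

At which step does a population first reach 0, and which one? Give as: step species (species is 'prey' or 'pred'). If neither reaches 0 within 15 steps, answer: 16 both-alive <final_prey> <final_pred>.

Step 1: prey: 42+16-12=46; pred: 10+8-2=16
Step 2: prey: 46+18-22=42; pred: 16+14-3=27
Step 3: prey: 42+16-34=24; pred: 27+22-5=44
Step 4: prey: 24+9-31=2; pred: 44+21-8=57
Step 5: prey: 2+0-3=0; pred: 57+2-11=48
First extinction: prey at step 5

Answer: 5 prey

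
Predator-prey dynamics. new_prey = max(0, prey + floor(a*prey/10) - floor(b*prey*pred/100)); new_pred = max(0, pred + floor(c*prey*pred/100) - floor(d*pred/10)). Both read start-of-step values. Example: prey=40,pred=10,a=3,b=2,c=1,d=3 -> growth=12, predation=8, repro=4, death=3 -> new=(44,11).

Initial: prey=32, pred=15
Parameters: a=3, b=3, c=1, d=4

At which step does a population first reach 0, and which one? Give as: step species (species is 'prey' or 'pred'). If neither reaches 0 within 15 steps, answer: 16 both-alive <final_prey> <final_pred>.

Step 1: prey: 32+9-14=27; pred: 15+4-6=13
Step 2: prey: 27+8-10=25; pred: 13+3-5=11
Step 3: prey: 25+7-8=24; pred: 11+2-4=9
Step 4: prey: 24+7-6=25; pred: 9+2-3=8
Step 5: prey: 25+7-6=26; pred: 8+2-3=7
Step 6: prey: 26+7-5=28; pred: 7+1-2=6
Step 7: prey: 28+8-5=31; pred: 6+1-2=5
Step 8: prey: 31+9-4=36; pred: 5+1-2=4
Step 9: prey: 36+10-4=42; pred: 4+1-1=4
Step 10: prey: 42+12-5=49; pred: 4+1-1=4
Step 11: prey: 49+14-5=58; pred: 4+1-1=4
Step 12: prey: 58+17-6=69; pred: 4+2-1=5
Step 13: prey: 69+20-10=79; pred: 5+3-2=6
Step 14: prey: 79+23-14=88; pred: 6+4-2=8
Step 15: prey: 88+26-21=93; pred: 8+7-3=12
No extinction within 15 steps

Answer: 16 both-alive 93 12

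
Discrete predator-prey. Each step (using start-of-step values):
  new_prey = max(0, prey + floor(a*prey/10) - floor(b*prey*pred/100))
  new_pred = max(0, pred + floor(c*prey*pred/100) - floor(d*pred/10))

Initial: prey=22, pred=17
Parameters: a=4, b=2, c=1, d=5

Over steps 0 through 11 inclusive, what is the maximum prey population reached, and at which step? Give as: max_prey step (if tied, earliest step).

Step 1: prey: 22+8-7=23; pred: 17+3-8=12
Step 2: prey: 23+9-5=27; pred: 12+2-6=8
Step 3: prey: 27+10-4=33; pred: 8+2-4=6
Step 4: prey: 33+13-3=43; pred: 6+1-3=4
Step 5: prey: 43+17-3=57; pred: 4+1-2=3
Step 6: prey: 57+22-3=76; pred: 3+1-1=3
Step 7: prey: 76+30-4=102; pred: 3+2-1=4
Step 8: prey: 102+40-8=134; pred: 4+4-2=6
Step 9: prey: 134+53-16=171; pred: 6+8-3=11
Step 10: prey: 171+68-37=202; pred: 11+18-5=24
Step 11: prey: 202+80-96=186; pred: 24+48-12=60
Max prey = 202 at step 10

Answer: 202 10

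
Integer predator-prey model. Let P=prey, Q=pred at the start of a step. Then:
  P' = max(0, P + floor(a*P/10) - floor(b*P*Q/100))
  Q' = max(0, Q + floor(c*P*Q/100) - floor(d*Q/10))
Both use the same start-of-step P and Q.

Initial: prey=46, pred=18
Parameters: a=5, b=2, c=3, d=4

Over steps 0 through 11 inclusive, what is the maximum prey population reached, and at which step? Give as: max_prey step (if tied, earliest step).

Answer: 53 1

Derivation:
Step 1: prey: 46+23-16=53; pred: 18+24-7=35
Step 2: prey: 53+26-37=42; pred: 35+55-14=76
Step 3: prey: 42+21-63=0; pred: 76+95-30=141
Step 4: prey: 0+0-0=0; pred: 141+0-56=85
Step 5: prey: 0+0-0=0; pred: 85+0-34=51
Step 6: prey: 0+0-0=0; pred: 51+0-20=31
Step 7: prey: 0+0-0=0; pred: 31+0-12=19
Step 8: prey: 0+0-0=0; pred: 19+0-7=12
Step 9: prey: 0+0-0=0; pred: 12+0-4=8
Step 10: prey: 0+0-0=0; pred: 8+0-3=5
Step 11: prey: 0+0-0=0; pred: 5+0-2=3
Max prey = 53 at step 1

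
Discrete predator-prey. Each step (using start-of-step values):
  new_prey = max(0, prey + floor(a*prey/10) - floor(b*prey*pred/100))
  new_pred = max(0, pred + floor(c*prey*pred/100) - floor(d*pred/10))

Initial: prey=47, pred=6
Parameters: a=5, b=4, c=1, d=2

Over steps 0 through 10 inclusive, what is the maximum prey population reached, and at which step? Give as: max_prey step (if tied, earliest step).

Step 1: prey: 47+23-11=59; pred: 6+2-1=7
Step 2: prey: 59+29-16=72; pred: 7+4-1=10
Step 3: prey: 72+36-28=80; pred: 10+7-2=15
Step 4: prey: 80+40-48=72; pred: 15+12-3=24
Step 5: prey: 72+36-69=39; pred: 24+17-4=37
Step 6: prey: 39+19-57=1; pred: 37+14-7=44
Step 7: prey: 1+0-1=0; pred: 44+0-8=36
Step 8: prey: 0+0-0=0; pred: 36+0-7=29
Step 9: prey: 0+0-0=0; pred: 29+0-5=24
Step 10: prey: 0+0-0=0; pred: 24+0-4=20
Max prey = 80 at step 3

Answer: 80 3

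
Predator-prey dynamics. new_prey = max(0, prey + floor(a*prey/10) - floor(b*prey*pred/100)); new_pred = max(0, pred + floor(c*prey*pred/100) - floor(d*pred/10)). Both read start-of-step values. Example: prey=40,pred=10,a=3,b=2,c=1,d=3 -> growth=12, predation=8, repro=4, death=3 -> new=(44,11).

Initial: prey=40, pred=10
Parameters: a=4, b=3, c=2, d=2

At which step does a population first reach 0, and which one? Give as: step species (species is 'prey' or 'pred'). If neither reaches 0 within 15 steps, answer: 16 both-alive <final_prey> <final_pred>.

Answer: 5 prey

Derivation:
Step 1: prey: 40+16-12=44; pred: 10+8-2=16
Step 2: prey: 44+17-21=40; pred: 16+14-3=27
Step 3: prey: 40+16-32=24; pred: 27+21-5=43
Step 4: prey: 24+9-30=3; pred: 43+20-8=55
Step 5: prey: 3+1-4=0; pred: 55+3-11=47
First extinction: prey at step 5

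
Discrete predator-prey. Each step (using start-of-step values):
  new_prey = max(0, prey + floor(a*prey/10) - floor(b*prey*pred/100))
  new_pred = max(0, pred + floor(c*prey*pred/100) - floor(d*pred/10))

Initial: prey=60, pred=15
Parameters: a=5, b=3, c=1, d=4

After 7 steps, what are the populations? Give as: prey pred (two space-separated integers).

Step 1: prey: 60+30-27=63; pred: 15+9-6=18
Step 2: prey: 63+31-34=60; pred: 18+11-7=22
Step 3: prey: 60+30-39=51; pred: 22+13-8=27
Step 4: prey: 51+25-41=35; pred: 27+13-10=30
Step 5: prey: 35+17-31=21; pred: 30+10-12=28
Step 6: prey: 21+10-17=14; pred: 28+5-11=22
Step 7: prey: 14+7-9=12; pred: 22+3-8=17

Answer: 12 17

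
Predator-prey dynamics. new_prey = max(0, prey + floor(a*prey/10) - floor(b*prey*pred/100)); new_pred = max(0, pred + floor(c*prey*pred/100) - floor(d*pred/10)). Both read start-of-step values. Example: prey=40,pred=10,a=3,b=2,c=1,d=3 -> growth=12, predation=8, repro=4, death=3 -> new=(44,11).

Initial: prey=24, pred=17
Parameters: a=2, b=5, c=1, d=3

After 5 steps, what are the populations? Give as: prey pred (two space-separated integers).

Step 1: prey: 24+4-20=8; pred: 17+4-5=16
Step 2: prey: 8+1-6=3; pred: 16+1-4=13
Step 3: prey: 3+0-1=2; pred: 13+0-3=10
Step 4: prey: 2+0-1=1; pred: 10+0-3=7
Step 5: prey: 1+0-0=1; pred: 7+0-2=5

Answer: 1 5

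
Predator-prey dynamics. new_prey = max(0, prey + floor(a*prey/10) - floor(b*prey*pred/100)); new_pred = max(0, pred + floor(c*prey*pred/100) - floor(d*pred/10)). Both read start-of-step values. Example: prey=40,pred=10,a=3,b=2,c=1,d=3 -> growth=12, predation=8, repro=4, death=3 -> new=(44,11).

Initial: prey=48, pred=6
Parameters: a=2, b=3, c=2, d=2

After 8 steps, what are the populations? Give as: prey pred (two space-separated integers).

Answer: 0 21

Derivation:
Step 1: prey: 48+9-8=49; pred: 6+5-1=10
Step 2: prey: 49+9-14=44; pred: 10+9-2=17
Step 3: prey: 44+8-22=30; pred: 17+14-3=28
Step 4: prey: 30+6-25=11; pred: 28+16-5=39
Step 5: prey: 11+2-12=1; pred: 39+8-7=40
Step 6: prey: 1+0-1=0; pred: 40+0-8=32
Step 7: prey: 0+0-0=0; pred: 32+0-6=26
Step 8: prey: 0+0-0=0; pred: 26+0-5=21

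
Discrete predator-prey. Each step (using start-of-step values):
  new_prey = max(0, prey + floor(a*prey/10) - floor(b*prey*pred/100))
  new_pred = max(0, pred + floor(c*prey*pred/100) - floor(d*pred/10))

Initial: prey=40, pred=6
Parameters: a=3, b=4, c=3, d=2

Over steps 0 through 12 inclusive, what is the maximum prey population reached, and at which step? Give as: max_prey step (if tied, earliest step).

Answer: 43 1

Derivation:
Step 1: prey: 40+12-9=43; pred: 6+7-1=12
Step 2: prey: 43+12-20=35; pred: 12+15-2=25
Step 3: prey: 35+10-35=10; pred: 25+26-5=46
Step 4: prey: 10+3-18=0; pred: 46+13-9=50
Step 5: prey: 0+0-0=0; pred: 50+0-10=40
Step 6: prey: 0+0-0=0; pred: 40+0-8=32
Step 7: prey: 0+0-0=0; pred: 32+0-6=26
Step 8: prey: 0+0-0=0; pred: 26+0-5=21
Step 9: prey: 0+0-0=0; pred: 21+0-4=17
Step 10: prey: 0+0-0=0; pred: 17+0-3=14
Step 11: prey: 0+0-0=0; pred: 14+0-2=12
Step 12: prey: 0+0-0=0; pred: 12+0-2=10
Max prey = 43 at step 1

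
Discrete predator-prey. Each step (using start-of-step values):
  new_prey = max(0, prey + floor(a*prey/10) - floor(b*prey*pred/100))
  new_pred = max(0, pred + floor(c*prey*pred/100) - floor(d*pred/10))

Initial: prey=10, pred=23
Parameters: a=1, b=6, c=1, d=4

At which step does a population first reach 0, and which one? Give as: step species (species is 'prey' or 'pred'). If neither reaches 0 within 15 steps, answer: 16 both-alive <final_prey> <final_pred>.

Step 1: prey: 10+1-13=0; pred: 23+2-9=16
First extinction: prey at step 1

Answer: 1 prey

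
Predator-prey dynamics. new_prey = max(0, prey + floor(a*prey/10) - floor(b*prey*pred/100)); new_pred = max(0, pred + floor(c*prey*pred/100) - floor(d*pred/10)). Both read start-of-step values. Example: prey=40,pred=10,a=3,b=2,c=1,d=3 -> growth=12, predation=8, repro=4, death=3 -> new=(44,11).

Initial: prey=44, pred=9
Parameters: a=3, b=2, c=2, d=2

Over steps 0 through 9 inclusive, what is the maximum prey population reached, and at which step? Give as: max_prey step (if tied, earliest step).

Answer: 50 1

Derivation:
Step 1: prey: 44+13-7=50; pred: 9+7-1=15
Step 2: prey: 50+15-15=50; pred: 15+15-3=27
Step 3: prey: 50+15-27=38; pred: 27+27-5=49
Step 4: prey: 38+11-37=12; pred: 49+37-9=77
Step 5: prey: 12+3-18=0; pred: 77+18-15=80
Step 6: prey: 0+0-0=0; pred: 80+0-16=64
Step 7: prey: 0+0-0=0; pred: 64+0-12=52
Step 8: prey: 0+0-0=0; pred: 52+0-10=42
Step 9: prey: 0+0-0=0; pred: 42+0-8=34
Max prey = 50 at step 1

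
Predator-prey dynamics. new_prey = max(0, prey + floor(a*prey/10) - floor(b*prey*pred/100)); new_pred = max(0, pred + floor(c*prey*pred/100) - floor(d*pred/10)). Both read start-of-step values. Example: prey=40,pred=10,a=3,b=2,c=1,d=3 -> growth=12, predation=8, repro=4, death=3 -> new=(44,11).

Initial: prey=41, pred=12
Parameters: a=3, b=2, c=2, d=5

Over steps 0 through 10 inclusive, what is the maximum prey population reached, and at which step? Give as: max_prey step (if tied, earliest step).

Answer: 44 1

Derivation:
Step 1: prey: 41+12-9=44; pred: 12+9-6=15
Step 2: prey: 44+13-13=44; pred: 15+13-7=21
Step 3: prey: 44+13-18=39; pred: 21+18-10=29
Step 4: prey: 39+11-22=28; pred: 29+22-14=37
Step 5: prey: 28+8-20=16; pred: 37+20-18=39
Step 6: prey: 16+4-12=8; pred: 39+12-19=32
Step 7: prey: 8+2-5=5; pred: 32+5-16=21
Step 8: prey: 5+1-2=4; pred: 21+2-10=13
Step 9: prey: 4+1-1=4; pred: 13+1-6=8
Step 10: prey: 4+1-0=5; pred: 8+0-4=4
Max prey = 44 at step 1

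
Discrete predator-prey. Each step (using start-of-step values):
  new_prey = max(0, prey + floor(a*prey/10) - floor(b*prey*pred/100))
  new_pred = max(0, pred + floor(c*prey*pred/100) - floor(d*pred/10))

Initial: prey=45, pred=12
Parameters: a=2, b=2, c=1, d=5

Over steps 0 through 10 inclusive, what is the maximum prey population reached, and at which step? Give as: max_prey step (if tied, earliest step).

Answer: 61 10

Derivation:
Step 1: prey: 45+9-10=44; pred: 12+5-6=11
Step 2: prey: 44+8-9=43; pred: 11+4-5=10
Step 3: prey: 43+8-8=43; pred: 10+4-5=9
Step 4: prey: 43+8-7=44; pred: 9+3-4=8
Step 5: prey: 44+8-7=45; pred: 8+3-4=7
Step 6: prey: 45+9-6=48; pred: 7+3-3=7
Step 7: prey: 48+9-6=51; pred: 7+3-3=7
Step 8: prey: 51+10-7=54; pred: 7+3-3=7
Step 9: prey: 54+10-7=57; pred: 7+3-3=7
Step 10: prey: 57+11-7=61; pred: 7+3-3=7
Max prey = 61 at step 10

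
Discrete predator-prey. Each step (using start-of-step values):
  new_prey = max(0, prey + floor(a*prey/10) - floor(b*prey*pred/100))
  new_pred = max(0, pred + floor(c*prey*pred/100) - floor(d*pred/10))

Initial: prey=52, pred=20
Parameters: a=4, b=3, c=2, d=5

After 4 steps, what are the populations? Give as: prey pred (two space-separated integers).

Step 1: prey: 52+20-31=41; pred: 20+20-10=30
Step 2: prey: 41+16-36=21; pred: 30+24-15=39
Step 3: prey: 21+8-24=5; pred: 39+16-19=36
Step 4: prey: 5+2-5=2; pred: 36+3-18=21

Answer: 2 21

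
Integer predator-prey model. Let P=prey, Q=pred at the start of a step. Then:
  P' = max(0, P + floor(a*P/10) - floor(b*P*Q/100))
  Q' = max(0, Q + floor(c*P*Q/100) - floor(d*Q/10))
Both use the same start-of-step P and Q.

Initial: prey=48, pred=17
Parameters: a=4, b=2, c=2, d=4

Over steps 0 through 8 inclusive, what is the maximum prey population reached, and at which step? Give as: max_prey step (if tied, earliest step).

Step 1: prey: 48+19-16=51; pred: 17+16-6=27
Step 2: prey: 51+20-27=44; pred: 27+27-10=44
Step 3: prey: 44+17-38=23; pred: 44+38-17=65
Step 4: prey: 23+9-29=3; pred: 65+29-26=68
Step 5: prey: 3+1-4=0; pred: 68+4-27=45
Step 6: prey: 0+0-0=0; pred: 45+0-18=27
Step 7: prey: 0+0-0=0; pred: 27+0-10=17
Step 8: prey: 0+0-0=0; pred: 17+0-6=11
Max prey = 51 at step 1

Answer: 51 1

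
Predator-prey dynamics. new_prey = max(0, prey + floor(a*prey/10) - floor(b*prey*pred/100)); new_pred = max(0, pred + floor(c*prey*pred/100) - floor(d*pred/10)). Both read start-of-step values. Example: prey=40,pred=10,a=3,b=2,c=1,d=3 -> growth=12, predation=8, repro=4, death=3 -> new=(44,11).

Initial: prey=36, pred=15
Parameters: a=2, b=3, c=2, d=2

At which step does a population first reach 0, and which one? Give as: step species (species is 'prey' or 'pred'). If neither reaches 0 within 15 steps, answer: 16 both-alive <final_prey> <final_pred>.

Step 1: prey: 36+7-16=27; pred: 15+10-3=22
Step 2: prey: 27+5-17=15; pred: 22+11-4=29
Step 3: prey: 15+3-13=5; pred: 29+8-5=32
Step 4: prey: 5+1-4=2; pred: 32+3-6=29
Step 5: prey: 2+0-1=1; pred: 29+1-5=25
Step 6: prey: 1+0-0=1; pred: 25+0-5=20
Step 7: prey: 1+0-0=1; pred: 20+0-4=16
Step 8: prey: 1+0-0=1; pred: 16+0-3=13
Step 9: prey: 1+0-0=1; pred: 13+0-2=11
Step 10: prey: 1+0-0=1; pred: 11+0-2=9
Step 11: prey: 1+0-0=1; pred: 9+0-1=8
Step 12: prey: 1+0-0=1; pred: 8+0-1=7
Step 13: prey: 1+0-0=1; pred: 7+0-1=6
Step 14: prey: 1+0-0=1; pred: 6+0-1=5
Step 15: prey: 1+0-0=1; pred: 5+0-1=4
No extinction within 15 steps

Answer: 16 both-alive 1 4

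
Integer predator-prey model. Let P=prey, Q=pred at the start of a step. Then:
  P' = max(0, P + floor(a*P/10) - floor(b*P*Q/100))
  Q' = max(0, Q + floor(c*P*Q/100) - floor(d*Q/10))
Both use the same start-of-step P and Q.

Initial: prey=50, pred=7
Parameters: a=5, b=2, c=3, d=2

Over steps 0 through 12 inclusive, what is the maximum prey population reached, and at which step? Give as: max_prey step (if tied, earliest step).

Step 1: prey: 50+25-7=68; pred: 7+10-1=16
Step 2: prey: 68+34-21=81; pred: 16+32-3=45
Step 3: prey: 81+40-72=49; pred: 45+109-9=145
Step 4: prey: 49+24-142=0; pred: 145+213-29=329
Step 5: prey: 0+0-0=0; pred: 329+0-65=264
Step 6: prey: 0+0-0=0; pred: 264+0-52=212
Step 7: prey: 0+0-0=0; pred: 212+0-42=170
Step 8: prey: 0+0-0=0; pred: 170+0-34=136
Step 9: prey: 0+0-0=0; pred: 136+0-27=109
Step 10: prey: 0+0-0=0; pred: 109+0-21=88
Step 11: prey: 0+0-0=0; pred: 88+0-17=71
Step 12: prey: 0+0-0=0; pred: 71+0-14=57
Max prey = 81 at step 2

Answer: 81 2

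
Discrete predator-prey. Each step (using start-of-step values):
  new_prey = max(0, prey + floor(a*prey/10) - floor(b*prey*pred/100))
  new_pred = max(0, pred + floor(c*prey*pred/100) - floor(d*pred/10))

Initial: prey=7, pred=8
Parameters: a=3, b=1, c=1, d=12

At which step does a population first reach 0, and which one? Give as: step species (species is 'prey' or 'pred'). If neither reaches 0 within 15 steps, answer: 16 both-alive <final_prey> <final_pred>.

Step 1: prey: 7+2-0=9; pred: 8+0-9=0
First extinction: pred at step 1

Answer: 1 pred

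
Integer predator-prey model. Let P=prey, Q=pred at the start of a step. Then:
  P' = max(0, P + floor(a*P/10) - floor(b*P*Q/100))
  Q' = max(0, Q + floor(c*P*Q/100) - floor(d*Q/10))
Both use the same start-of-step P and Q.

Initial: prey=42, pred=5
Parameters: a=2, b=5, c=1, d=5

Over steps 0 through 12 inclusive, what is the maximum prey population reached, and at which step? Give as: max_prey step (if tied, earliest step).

Step 1: prey: 42+8-10=40; pred: 5+2-2=5
Step 2: prey: 40+8-10=38; pred: 5+2-2=5
Step 3: prey: 38+7-9=36; pred: 5+1-2=4
Step 4: prey: 36+7-7=36; pred: 4+1-2=3
Step 5: prey: 36+7-5=38; pred: 3+1-1=3
Step 6: prey: 38+7-5=40; pred: 3+1-1=3
Step 7: prey: 40+8-6=42; pred: 3+1-1=3
Step 8: prey: 42+8-6=44; pred: 3+1-1=3
Step 9: prey: 44+8-6=46; pred: 3+1-1=3
Step 10: prey: 46+9-6=49; pred: 3+1-1=3
Step 11: prey: 49+9-7=51; pred: 3+1-1=3
Step 12: prey: 51+10-7=54; pred: 3+1-1=3
Max prey = 54 at step 12

Answer: 54 12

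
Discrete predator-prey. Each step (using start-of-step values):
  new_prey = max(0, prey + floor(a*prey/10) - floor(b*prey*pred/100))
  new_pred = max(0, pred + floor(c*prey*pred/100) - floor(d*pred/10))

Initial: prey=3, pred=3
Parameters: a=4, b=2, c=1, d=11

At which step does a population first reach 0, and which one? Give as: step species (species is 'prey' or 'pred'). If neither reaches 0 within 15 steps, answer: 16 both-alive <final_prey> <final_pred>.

Step 1: prey: 3+1-0=4; pred: 3+0-3=0
First extinction: pred at step 1

Answer: 1 pred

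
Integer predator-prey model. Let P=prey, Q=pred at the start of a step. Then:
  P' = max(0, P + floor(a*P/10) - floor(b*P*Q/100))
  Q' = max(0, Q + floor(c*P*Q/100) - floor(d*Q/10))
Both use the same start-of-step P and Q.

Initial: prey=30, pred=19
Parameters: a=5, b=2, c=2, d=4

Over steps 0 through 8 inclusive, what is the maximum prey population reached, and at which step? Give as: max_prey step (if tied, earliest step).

Step 1: prey: 30+15-11=34; pred: 19+11-7=23
Step 2: prey: 34+17-15=36; pred: 23+15-9=29
Step 3: prey: 36+18-20=34; pred: 29+20-11=38
Step 4: prey: 34+17-25=26; pred: 38+25-15=48
Step 5: prey: 26+13-24=15; pred: 48+24-19=53
Step 6: prey: 15+7-15=7; pred: 53+15-21=47
Step 7: prey: 7+3-6=4; pred: 47+6-18=35
Step 8: prey: 4+2-2=4; pred: 35+2-14=23
Max prey = 36 at step 2

Answer: 36 2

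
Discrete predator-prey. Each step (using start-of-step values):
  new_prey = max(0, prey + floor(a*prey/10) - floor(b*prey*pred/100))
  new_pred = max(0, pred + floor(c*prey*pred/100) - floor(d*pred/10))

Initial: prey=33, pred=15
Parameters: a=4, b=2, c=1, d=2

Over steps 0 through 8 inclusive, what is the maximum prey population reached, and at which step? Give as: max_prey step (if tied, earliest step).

Answer: 42 3

Derivation:
Step 1: prey: 33+13-9=37; pred: 15+4-3=16
Step 2: prey: 37+14-11=40; pred: 16+5-3=18
Step 3: prey: 40+16-14=42; pred: 18+7-3=22
Step 4: prey: 42+16-18=40; pred: 22+9-4=27
Step 5: prey: 40+16-21=35; pred: 27+10-5=32
Step 6: prey: 35+14-22=27; pred: 32+11-6=37
Step 7: prey: 27+10-19=18; pred: 37+9-7=39
Step 8: prey: 18+7-14=11; pred: 39+7-7=39
Max prey = 42 at step 3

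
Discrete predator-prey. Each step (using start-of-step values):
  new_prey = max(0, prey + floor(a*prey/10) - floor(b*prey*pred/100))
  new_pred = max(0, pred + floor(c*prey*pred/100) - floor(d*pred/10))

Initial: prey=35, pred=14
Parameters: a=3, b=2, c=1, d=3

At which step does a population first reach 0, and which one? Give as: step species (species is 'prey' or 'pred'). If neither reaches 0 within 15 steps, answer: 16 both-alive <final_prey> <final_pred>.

Answer: 16 both-alive 28 16

Derivation:
Step 1: prey: 35+10-9=36; pred: 14+4-4=14
Step 2: prey: 36+10-10=36; pred: 14+5-4=15
Step 3: prey: 36+10-10=36; pred: 15+5-4=16
Step 4: prey: 36+10-11=35; pred: 16+5-4=17
Step 5: prey: 35+10-11=34; pred: 17+5-5=17
Step 6: prey: 34+10-11=33; pred: 17+5-5=17
Step 7: prey: 33+9-11=31; pred: 17+5-5=17
Step 8: prey: 31+9-10=30; pred: 17+5-5=17
Step 9: prey: 30+9-10=29; pred: 17+5-5=17
Step 10: prey: 29+8-9=28; pred: 17+4-5=16
Step 11: prey: 28+8-8=28; pred: 16+4-4=16
Steps 12-15: state stable at prey=28, pred=16 (no change)
No extinction within 15 steps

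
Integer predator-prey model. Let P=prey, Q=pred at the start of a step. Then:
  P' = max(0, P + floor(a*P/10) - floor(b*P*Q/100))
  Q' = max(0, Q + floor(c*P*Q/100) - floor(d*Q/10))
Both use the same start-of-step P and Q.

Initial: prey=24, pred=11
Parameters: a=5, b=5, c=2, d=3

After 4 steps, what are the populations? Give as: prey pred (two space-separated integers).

Answer: 10 17

Derivation:
Step 1: prey: 24+12-13=23; pred: 11+5-3=13
Step 2: prey: 23+11-14=20; pred: 13+5-3=15
Step 3: prey: 20+10-15=15; pred: 15+6-4=17
Step 4: prey: 15+7-12=10; pred: 17+5-5=17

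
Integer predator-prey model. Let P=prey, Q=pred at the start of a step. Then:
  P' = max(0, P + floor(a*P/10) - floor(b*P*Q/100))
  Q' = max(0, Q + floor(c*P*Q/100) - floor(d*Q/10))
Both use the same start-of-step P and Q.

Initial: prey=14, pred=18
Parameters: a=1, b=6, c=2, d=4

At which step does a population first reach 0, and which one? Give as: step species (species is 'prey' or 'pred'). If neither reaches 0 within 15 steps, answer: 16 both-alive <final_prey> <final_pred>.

Answer: 1 prey

Derivation:
Step 1: prey: 14+1-15=0; pred: 18+5-7=16
First extinction: prey at step 1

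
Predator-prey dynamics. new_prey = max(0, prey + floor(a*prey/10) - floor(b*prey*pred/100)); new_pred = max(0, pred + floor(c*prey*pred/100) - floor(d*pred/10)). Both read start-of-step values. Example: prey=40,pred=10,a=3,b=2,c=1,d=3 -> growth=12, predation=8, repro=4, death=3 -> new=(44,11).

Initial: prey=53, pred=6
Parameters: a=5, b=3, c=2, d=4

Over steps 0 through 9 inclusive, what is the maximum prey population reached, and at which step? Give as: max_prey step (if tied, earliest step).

Step 1: prey: 53+26-9=70; pred: 6+6-2=10
Step 2: prey: 70+35-21=84; pred: 10+14-4=20
Step 3: prey: 84+42-50=76; pred: 20+33-8=45
Step 4: prey: 76+38-102=12; pred: 45+68-18=95
Step 5: prey: 12+6-34=0; pred: 95+22-38=79
Step 6: prey: 0+0-0=0; pred: 79+0-31=48
Step 7: prey: 0+0-0=0; pred: 48+0-19=29
Step 8: prey: 0+0-0=0; pred: 29+0-11=18
Step 9: prey: 0+0-0=0; pred: 18+0-7=11
Max prey = 84 at step 2

Answer: 84 2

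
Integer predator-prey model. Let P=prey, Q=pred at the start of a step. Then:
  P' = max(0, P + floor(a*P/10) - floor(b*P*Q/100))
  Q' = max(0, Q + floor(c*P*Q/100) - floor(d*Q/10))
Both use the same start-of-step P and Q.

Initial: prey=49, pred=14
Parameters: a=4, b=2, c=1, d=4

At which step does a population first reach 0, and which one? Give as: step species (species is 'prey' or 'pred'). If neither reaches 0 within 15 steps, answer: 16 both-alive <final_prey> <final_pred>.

Step 1: prey: 49+19-13=55; pred: 14+6-5=15
Step 2: prey: 55+22-16=61; pred: 15+8-6=17
Step 3: prey: 61+24-20=65; pred: 17+10-6=21
Step 4: prey: 65+26-27=64; pred: 21+13-8=26
Step 5: prey: 64+25-33=56; pred: 26+16-10=32
Step 6: prey: 56+22-35=43; pred: 32+17-12=37
Step 7: prey: 43+17-31=29; pred: 37+15-14=38
Step 8: prey: 29+11-22=18; pred: 38+11-15=34
Step 9: prey: 18+7-12=13; pred: 34+6-13=27
Step 10: prey: 13+5-7=11; pred: 27+3-10=20
Step 11: prey: 11+4-4=11; pred: 20+2-8=14
Step 12: prey: 11+4-3=12; pred: 14+1-5=10
Step 13: prey: 12+4-2=14; pred: 10+1-4=7
Step 14: prey: 14+5-1=18; pred: 7+0-2=5
Step 15: prey: 18+7-1=24; pred: 5+0-2=3
No extinction within 15 steps

Answer: 16 both-alive 24 3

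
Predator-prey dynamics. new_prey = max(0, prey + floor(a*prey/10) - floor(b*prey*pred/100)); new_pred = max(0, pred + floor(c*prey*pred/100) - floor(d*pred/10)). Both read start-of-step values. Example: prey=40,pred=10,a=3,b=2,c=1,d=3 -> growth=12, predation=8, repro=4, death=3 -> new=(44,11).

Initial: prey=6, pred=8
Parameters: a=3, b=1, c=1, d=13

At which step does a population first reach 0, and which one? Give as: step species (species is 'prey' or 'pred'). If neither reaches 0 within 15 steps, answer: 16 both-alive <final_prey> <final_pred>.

Answer: 1 pred

Derivation:
Step 1: prey: 6+1-0=7; pred: 8+0-10=0
First extinction: pred at step 1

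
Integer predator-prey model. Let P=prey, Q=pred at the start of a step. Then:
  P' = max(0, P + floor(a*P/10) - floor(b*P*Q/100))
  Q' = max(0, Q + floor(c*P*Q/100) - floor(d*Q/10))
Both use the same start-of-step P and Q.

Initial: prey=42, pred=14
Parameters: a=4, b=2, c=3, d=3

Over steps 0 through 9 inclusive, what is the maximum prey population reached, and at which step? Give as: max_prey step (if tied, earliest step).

Answer: 47 1

Derivation:
Step 1: prey: 42+16-11=47; pred: 14+17-4=27
Step 2: prey: 47+18-25=40; pred: 27+38-8=57
Step 3: prey: 40+16-45=11; pred: 57+68-17=108
Step 4: prey: 11+4-23=0; pred: 108+35-32=111
Step 5: prey: 0+0-0=0; pred: 111+0-33=78
Step 6: prey: 0+0-0=0; pred: 78+0-23=55
Step 7: prey: 0+0-0=0; pred: 55+0-16=39
Step 8: prey: 0+0-0=0; pred: 39+0-11=28
Step 9: prey: 0+0-0=0; pred: 28+0-8=20
Max prey = 47 at step 1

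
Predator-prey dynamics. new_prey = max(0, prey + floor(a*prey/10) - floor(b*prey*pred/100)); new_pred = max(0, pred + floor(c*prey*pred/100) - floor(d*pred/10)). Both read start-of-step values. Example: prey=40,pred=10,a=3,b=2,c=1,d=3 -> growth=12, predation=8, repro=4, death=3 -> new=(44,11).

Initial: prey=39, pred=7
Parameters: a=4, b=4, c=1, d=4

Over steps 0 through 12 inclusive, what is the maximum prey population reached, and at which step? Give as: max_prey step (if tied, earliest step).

Step 1: prey: 39+15-10=44; pred: 7+2-2=7
Step 2: prey: 44+17-12=49; pred: 7+3-2=8
Step 3: prey: 49+19-15=53; pred: 8+3-3=8
Step 4: prey: 53+21-16=58; pred: 8+4-3=9
Step 5: prey: 58+23-20=61; pred: 9+5-3=11
Step 6: prey: 61+24-26=59; pred: 11+6-4=13
Step 7: prey: 59+23-30=52; pred: 13+7-5=15
Step 8: prey: 52+20-31=41; pred: 15+7-6=16
Step 9: prey: 41+16-26=31; pred: 16+6-6=16
Step 10: prey: 31+12-19=24; pred: 16+4-6=14
Step 11: prey: 24+9-13=20; pred: 14+3-5=12
Step 12: prey: 20+8-9=19; pred: 12+2-4=10
Max prey = 61 at step 5

Answer: 61 5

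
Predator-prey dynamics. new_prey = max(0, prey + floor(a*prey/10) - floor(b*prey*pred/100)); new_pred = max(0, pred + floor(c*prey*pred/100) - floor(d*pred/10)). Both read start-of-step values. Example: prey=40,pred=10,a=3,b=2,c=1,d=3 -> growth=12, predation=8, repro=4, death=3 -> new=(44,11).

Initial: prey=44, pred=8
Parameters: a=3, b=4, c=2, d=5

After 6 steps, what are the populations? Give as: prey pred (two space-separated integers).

Step 1: prey: 44+13-14=43; pred: 8+7-4=11
Step 2: prey: 43+12-18=37; pred: 11+9-5=15
Step 3: prey: 37+11-22=26; pred: 15+11-7=19
Step 4: prey: 26+7-19=14; pred: 19+9-9=19
Step 5: prey: 14+4-10=8; pred: 19+5-9=15
Step 6: prey: 8+2-4=6; pred: 15+2-7=10

Answer: 6 10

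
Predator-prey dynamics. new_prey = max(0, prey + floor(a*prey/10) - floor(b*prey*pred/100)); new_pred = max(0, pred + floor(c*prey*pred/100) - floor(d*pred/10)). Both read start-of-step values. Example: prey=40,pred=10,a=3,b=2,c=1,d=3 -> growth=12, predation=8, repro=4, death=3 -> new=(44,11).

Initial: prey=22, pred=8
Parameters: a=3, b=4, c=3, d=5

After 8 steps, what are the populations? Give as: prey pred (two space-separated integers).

Step 1: prey: 22+6-7=21; pred: 8+5-4=9
Step 2: prey: 21+6-7=20; pred: 9+5-4=10
Step 3: prey: 20+6-8=18; pred: 10+6-5=11
Step 4: prey: 18+5-7=16; pred: 11+5-5=11
Step 5: prey: 16+4-7=13; pred: 11+5-5=11
Step 6: prey: 13+3-5=11; pred: 11+4-5=10
Step 7: prey: 11+3-4=10; pred: 10+3-5=8
Step 8: prey: 10+3-3=10; pred: 8+2-4=6

Answer: 10 6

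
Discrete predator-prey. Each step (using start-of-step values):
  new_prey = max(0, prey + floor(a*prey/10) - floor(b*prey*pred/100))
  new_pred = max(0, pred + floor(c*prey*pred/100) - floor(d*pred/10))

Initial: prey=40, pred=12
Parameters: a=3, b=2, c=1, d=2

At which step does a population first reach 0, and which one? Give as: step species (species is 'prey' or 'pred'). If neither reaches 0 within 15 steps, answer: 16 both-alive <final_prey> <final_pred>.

Answer: 16 both-alive 5 8

Derivation:
Step 1: prey: 40+12-9=43; pred: 12+4-2=14
Step 2: prey: 43+12-12=43; pred: 14+6-2=18
Step 3: prey: 43+12-15=40; pred: 18+7-3=22
Step 4: prey: 40+12-17=35; pred: 22+8-4=26
Step 5: prey: 35+10-18=27; pred: 26+9-5=30
Step 6: prey: 27+8-16=19; pred: 30+8-6=32
Step 7: prey: 19+5-12=12; pred: 32+6-6=32
Step 8: prey: 12+3-7=8; pred: 32+3-6=29
Step 9: prey: 8+2-4=6; pred: 29+2-5=26
Step 10: prey: 6+1-3=4; pred: 26+1-5=22
Step 11: prey: 4+1-1=4; pred: 22+0-4=18
Step 12: prey: 4+1-1=4; pred: 18+0-3=15
Step 13: prey: 4+1-1=4; pred: 15+0-3=12
Step 14: prey: 4+1-0=5; pred: 12+0-2=10
Step 15: prey: 5+1-1=5; pred: 10+0-2=8
No extinction within 15 steps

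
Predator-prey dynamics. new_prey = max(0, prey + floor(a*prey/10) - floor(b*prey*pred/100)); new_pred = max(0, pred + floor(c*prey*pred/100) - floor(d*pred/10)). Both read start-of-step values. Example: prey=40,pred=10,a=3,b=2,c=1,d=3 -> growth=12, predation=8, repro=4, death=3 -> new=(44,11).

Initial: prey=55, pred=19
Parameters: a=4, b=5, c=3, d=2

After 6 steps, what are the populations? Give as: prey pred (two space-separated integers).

Step 1: prey: 55+22-52=25; pred: 19+31-3=47
Step 2: prey: 25+10-58=0; pred: 47+35-9=73
Step 3: prey: 0+0-0=0; pred: 73+0-14=59
Step 4: prey: 0+0-0=0; pred: 59+0-11=48
Step 5: prey: 0+0-0=0; pred: 48+0-9=39
Step 6: prey: 0+0-0=0; pred: 39+0-7=32

Answer: 0 32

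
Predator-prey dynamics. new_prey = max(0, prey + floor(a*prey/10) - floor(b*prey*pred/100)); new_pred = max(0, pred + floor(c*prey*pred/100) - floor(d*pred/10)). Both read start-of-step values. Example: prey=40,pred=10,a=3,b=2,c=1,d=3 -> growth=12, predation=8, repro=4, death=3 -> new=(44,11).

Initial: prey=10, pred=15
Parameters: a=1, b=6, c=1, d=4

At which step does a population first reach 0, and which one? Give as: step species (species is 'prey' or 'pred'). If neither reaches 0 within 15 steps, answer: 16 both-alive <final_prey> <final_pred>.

Answer: 16 both-alive 1 2

Derivation:
Step 1: prey: 10+1-9=2; pred: 15+1-6=10
Step 2: prey: 2+0-1=1; pred: 10+0-4=6
Step 3: prey: 1+0-0=1; pred: 6+0-2=4
Step 4: prey: 1+0-0=1; pred: 4+0-1=3
Step 5: prey: 1+0-0=1; pred: 3+0-1=2
Step 6: prey: 1+0-0=1; pred: 2+0-0=2
Steps 7-15: state stable at prey=1, pred=2 (no change)
No extinction within 15 steps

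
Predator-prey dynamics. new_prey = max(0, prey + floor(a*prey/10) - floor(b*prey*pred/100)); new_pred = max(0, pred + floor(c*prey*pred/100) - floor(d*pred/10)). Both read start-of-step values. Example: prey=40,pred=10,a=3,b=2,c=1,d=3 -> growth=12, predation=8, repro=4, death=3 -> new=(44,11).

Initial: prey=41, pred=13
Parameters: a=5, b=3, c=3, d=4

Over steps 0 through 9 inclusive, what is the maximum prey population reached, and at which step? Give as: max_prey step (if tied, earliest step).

Step 1: prey: 41+20-15=46; pred: 13+15-5=23
Step 2: prey: 46+23-31=38; pred: 23+31-9=45
Step 3: prey: 38+19-51=6; pred: 45+51-18=78
Step 4: prey: 6+3-14=0; pred: 78+14-31=61
Step 5: prey: 0+0-0=0; pred: 61+0-24=37
Step 6: prey: 0+0-0=0; pred: 37+0-14=23
Step 7: prey: 0+0-0=0; pred: 23+0-9=14
Step 8: prey: 0+0-0=0; pred: 14+0-5=9
Step 9: prey: 0+0-0=0; pred: 9+0-3=6
Max prey = 46 at step 1

Answer: 46 1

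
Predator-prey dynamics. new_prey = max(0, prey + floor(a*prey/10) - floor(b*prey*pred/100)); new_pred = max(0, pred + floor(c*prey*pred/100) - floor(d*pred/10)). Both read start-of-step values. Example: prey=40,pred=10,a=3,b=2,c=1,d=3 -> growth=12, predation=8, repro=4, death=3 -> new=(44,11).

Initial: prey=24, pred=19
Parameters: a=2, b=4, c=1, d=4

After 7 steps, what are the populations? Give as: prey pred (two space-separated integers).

Step 1: prey: 24+4-18=10; pred: 19+4-7=16
Step 2: prey: 10+2-6=6; pred: 16+1-6=11
Step 3: prey: 6+1-2=5; pred: 11+0-4=7
Step 4: prey: 5+1-1=5; pred: 7+0-2=5
Step 5: prey: 5+1-1=5; pred: 5+0-2=3
Step 6: prey: 5+1-0=6; pred: 3+0-1=2
Step 7: prey: 6+1-0=7; pred: 2+0-0=2

Answer: 7 2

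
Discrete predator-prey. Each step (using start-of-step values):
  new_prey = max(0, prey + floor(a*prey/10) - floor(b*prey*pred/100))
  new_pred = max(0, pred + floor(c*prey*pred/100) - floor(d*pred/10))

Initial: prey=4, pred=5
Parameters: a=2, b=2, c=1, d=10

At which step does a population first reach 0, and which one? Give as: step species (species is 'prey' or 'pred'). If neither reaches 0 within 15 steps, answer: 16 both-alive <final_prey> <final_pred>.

Step 1: prey: 4+0-0=4; pred: 5+0-5=0
First extinction: pred at step 1

Answer: 1 pred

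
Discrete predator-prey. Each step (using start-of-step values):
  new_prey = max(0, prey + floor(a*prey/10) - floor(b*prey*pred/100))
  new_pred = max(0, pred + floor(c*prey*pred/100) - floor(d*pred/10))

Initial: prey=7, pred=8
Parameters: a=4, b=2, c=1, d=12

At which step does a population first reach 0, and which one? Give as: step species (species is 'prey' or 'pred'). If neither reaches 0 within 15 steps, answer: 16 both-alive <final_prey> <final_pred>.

Answer: 1 pred

Derivation:
Step 1: prey: 7+2-1=8; pred: 8+0-9=0
First extinction: pred at step 1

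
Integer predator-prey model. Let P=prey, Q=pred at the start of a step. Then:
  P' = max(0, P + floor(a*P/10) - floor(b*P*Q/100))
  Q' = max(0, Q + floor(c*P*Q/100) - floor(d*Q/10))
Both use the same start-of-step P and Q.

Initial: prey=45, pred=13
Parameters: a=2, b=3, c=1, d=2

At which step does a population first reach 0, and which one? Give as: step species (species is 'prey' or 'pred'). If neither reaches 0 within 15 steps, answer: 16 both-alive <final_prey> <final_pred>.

Step 1: prey: 45+9-17=37; pred: 13+5-2=16
Step 2: prey: 37+7-17=27; pred: 16+5-3=18
Step 3: prey: 27+5-14=18; pred: 18+4-3=19
Step 4: prey: 18+3-10=11; pred: 19+3-3=19
Step 5: prey: 11+2-6=7; pred: 19+2-3=18
Step 6: prey: 7+1-3=5; pred: 18+1-3=16
Step 7: prey: 5+1-2=4; pred: 16+0-3=13
Step 8: prey: 4+0-1=3; pred: 13+0-2=11
Step 9: prey: 3+0-0=3; pred: 11+0-2=9
Step 10: prey: 3+0-0=3; pred: 9+0-1=8
Step 11: prey: 3+0-0=3; pred: 8+0-1=7
Step 12: prey: 3+0-0=3; pred: 7+0-1=6
Step 13: prey: 3+0-0=3; pred: 6+0-1=5
Step 14: prey: 3+0-0=3; pred: 5+0-1=4
Step 15: prey: 3+0-0=3; pred: 4+0-0=4
No extinction within 15 steps

Answer: 16 both-alive 3 4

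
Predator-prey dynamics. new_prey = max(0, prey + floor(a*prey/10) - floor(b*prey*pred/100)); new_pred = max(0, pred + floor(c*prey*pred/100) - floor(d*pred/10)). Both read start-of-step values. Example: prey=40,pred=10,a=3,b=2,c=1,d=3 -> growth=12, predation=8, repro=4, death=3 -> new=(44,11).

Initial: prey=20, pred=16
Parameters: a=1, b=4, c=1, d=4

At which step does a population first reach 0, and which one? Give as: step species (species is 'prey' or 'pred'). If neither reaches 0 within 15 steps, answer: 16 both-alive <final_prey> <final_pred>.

Step 1: prey: 20+2-12=10; pred: 16+3-6=13
Step 2: prey: 10+1-5=6; pred: 13+1-5=9
Step 3: prey: 6+0-2=4; pred: 9+0-3=6
Step 4: prey: 4+0-0=4; pred: 6+0-2=4
Step 5: prey: 4+0-0=4; pred: 4+0-1=3
Step 6: prey: 4+0-0=4; pred: 3+0-1=2
Step 7: prey: 4+0-0=4; pred: 2+0-0=2
Steps 8-15: state stable at prey=4, pred=2 (no change)
No extinction within 15 steps

Answer: 16 both-alive 4 2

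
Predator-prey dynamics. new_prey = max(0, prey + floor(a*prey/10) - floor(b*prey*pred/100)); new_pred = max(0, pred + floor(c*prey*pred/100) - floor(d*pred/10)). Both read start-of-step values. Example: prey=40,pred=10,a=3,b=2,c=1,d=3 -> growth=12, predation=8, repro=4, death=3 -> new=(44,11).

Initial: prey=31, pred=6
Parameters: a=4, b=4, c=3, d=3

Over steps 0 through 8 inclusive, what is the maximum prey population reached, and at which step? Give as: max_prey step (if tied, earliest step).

Step 1: prey: 31+12-7=36; pred: 6+5-1=10
Step 2: prey: 36+14-14=36; pred: 10+10-3=17
Step 3: prey: 36+14-24=26; pred: 17+18-5=30
Step 4: prey: 26+10-31=5; pred: 30+23-9=44
Step 5: prey: 5+2-8=0; pred: 44+6-13=37
Step 6: prey: 0+0-0=0; pred: 37+0-11=26
Step 7: prey: 0+0-0=0; pred: 26+0-7=19
Step 8: prey: 0+0-0=0; pred: 19+0-5=14
Max prey = 36 at step 1

Answer: 36 1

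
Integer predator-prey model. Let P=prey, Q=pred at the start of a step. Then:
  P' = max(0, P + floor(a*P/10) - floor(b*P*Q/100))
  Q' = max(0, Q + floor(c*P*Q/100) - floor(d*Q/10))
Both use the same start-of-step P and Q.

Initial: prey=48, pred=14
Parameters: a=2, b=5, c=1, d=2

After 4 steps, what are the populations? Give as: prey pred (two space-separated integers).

Answer: 1 14

Derivation:
Step 1: prey: 48+9-33=24; pred: 14+6-2=18
Step 2: prey: 24+4-21=7; pred: 18+4-3=19
Step 3: prey: 7+1-6=2; pred: 19+1-3=17
Step 4: prey: 2+0-1=1; pred: 17+0-3=14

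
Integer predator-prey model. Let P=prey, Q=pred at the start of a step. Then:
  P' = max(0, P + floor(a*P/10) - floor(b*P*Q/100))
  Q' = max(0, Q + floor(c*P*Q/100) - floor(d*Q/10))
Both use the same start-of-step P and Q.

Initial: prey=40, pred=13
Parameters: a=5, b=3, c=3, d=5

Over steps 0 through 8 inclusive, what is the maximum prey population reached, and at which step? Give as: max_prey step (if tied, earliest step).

Step 1: prey: 40+20-15=45; pred: 13+15-6=22
Step 2: prey: 45+22-29=38; pred: 22+29-11=40
Step 3: prey: 38+19-45=12; pred: 40+45-20=65
Step 4: prey: 12+6-23=0; pred: 65+23-32=56
Step 5: prey: 0+0-0=0; pred: 56+0-28=28
Step 6: prey: 0+0-0=0; pred: 28+0-14=14
Step 7: prey: 0+0-0=0; pred: 14+0-7=7
Step 8: prey: 0+0-0=0; pred: 7+0-3=4
Max prey = 45 at step 1

Answer: 45 1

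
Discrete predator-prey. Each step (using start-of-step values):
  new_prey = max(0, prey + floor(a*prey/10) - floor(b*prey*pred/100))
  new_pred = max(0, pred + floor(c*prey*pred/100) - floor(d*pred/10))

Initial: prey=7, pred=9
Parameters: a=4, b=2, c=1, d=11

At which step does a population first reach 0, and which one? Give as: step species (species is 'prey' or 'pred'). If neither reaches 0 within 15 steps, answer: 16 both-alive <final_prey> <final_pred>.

Answer: 1 pred

Derivation:
Step 1: prey: 7+2-1=8; pred: 9+0-9=0
First extinction: pred at step 1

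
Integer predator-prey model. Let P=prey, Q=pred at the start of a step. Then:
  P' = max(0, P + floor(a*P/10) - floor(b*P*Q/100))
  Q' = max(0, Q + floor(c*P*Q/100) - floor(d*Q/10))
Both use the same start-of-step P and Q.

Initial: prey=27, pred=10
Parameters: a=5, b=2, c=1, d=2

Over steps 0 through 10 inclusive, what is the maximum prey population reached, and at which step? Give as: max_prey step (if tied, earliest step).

Step 1: prey: 27+13-5=35; pred: 10+2-2=10
Step 2: prey: 35+17-7=45; pred: 10+3-2=11
Step 3: prey: 45+22-9=58; pred: 11+4-2=13
Step 4: prey: 58+29-15=72; pred: 13+7-2=18
Step 5: prey: 72+36-25=83; pred: 18+12-3=27
Step 6: prey: 83+41-44=80; pred: 27+22-5=44
Step 7: prey: 80+40-70=50; pred: 44+35-8=71
Step 8: prey: 50+25-71=4; pred: 71+35-14=92
Step 9: prey: 4+2-7=0; pred: 92+3-18=77
Step 10: prey: 0+0-0=0; pred: 77+0-15=62
Max prey = 83 at step 5

Answer: 83 5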